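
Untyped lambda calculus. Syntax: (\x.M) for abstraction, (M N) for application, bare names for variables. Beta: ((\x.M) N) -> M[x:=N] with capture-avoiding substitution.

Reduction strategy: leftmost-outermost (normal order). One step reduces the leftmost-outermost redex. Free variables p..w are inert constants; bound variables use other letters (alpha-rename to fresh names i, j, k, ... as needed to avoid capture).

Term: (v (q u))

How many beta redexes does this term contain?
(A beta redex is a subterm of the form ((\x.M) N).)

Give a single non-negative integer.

Answer: 0

Derivation:
Term: (v (q u))
  (no redexes)
Total redexes: 0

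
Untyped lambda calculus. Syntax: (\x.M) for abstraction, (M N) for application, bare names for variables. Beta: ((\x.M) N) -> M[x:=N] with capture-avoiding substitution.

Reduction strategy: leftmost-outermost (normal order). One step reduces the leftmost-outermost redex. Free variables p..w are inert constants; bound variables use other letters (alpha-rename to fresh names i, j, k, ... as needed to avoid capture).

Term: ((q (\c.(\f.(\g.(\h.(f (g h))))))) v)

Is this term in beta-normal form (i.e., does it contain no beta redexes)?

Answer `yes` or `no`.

Answer: yes

Derivation:
Term: ((q (\c.(\f.(\g.(\h.(f (g h))))))) v)
No beta redexes found.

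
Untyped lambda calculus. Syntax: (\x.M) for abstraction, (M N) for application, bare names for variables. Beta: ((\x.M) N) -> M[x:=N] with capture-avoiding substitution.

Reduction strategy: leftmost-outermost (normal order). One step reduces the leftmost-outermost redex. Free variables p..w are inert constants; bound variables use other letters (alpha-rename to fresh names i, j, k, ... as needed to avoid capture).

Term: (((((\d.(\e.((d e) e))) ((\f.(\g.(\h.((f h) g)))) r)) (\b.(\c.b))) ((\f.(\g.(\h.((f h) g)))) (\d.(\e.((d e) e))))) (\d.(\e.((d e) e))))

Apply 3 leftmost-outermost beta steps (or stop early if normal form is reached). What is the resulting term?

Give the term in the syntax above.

Answer: (((((\g.(\h.((r h) g))) (\b.(\c.b))) (\b.(\c.b))) ((\f.(\g.(\h.((f h) g)))) (\d.(\e.((d e) e))))) (\d.(\e.((d e) e))))

Derivation:
Step 0: (((((\d.(\e.((d e) e))) ((\f.(\g.(\h.((f h) g)))) r)) (\b.(\c.b))) ((\f.(\g.(\h.((f h) g)))) (\d.(\e.((d e) e))))) (\d.(\e.((d e) e))))
Step 1: ((((\e.((((\f.(\g.(\h.((f h) g)))) r) e) e)) (\b.(\c.b))) ((\f.(\g.(\h.((f h) g)))) (\d.(\e.((d e) e))))) (\d.(\e.((d e) e))))
Step 2: ((((((\f.(\g.(\h.((f h) g)))) r) (\b.(\c.b))) (\b.(\c.b))) ((\f.(\g.(\h.((f h) g)))) (\d.(\e.((d e) e))))) (\d.(\e.((d e) e))))
Step 3: (((((\g.(\h.((r h) g))) (\b.(\c.b))) (\b.(\c.b))) ((\f.(\g.(\h.((f h) g)))) (\d.(\e.((d e) e))))) (\d.(\e.((d e) e))))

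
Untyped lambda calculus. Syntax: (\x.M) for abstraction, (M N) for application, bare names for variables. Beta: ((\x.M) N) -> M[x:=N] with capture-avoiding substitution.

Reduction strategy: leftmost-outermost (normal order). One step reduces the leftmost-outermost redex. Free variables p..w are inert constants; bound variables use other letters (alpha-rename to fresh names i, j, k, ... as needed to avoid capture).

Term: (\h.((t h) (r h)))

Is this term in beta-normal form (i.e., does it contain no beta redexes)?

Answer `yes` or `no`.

Term: (\h.((t h) (r h)))
No beta redexes found.

Answer: yes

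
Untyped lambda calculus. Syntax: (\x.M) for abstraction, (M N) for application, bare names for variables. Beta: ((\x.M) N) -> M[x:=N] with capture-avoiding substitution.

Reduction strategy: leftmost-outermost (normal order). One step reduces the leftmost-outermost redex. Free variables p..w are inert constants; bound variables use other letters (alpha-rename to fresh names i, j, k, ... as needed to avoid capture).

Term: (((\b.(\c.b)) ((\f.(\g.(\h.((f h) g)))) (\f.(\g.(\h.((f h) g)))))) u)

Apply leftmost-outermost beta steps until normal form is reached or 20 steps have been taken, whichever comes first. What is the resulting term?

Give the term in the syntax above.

Answer: (\g.(\h.(\i.((h i) g))))

Derivation:
Step 0: (((\b.(\c.b)) ((\f.(\g.(\h.((f h) g)))) (\f.(\g.(\h.((f h) g)))))) u)
Step 1: ((\c.((\f.(\g.(\h.((f h) g)))) (\f.(\g.(\h.((f h) g)))))) u)
Step 2: ((\f.(\g.(\h.((f h) g)))) (\f.(\g.(\h.((f h) g)))))
Step 3: (\g.(\h.(((\f.(\g.(\h.((f h) g)))) h) g)))
Step 4: (\g.(\h.((\g.(\i.((h i) g))) g)))
Step 5: (\g.(\h.(\i.((h i) g))))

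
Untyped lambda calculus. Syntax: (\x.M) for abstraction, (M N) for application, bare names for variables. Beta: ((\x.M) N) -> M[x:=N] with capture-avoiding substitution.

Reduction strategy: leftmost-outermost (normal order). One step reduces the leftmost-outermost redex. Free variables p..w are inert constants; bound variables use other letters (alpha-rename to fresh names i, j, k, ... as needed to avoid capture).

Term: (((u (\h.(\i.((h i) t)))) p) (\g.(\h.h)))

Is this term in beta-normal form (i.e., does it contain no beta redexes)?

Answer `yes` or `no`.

Answer: yes

Derivation:
Term: (((u (\h.(\i.((h i) t)))) p) (\g.(\h.h)))
No beta redexes found.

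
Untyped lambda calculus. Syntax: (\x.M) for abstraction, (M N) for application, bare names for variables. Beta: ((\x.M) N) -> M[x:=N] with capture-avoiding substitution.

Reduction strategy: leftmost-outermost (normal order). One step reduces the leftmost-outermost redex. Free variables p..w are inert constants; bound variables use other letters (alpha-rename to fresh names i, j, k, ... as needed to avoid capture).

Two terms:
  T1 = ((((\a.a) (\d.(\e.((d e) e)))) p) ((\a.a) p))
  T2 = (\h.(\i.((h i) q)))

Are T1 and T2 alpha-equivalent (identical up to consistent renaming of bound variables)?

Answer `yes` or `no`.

Answer: no

Derivation:
Term 1: ((((\a.a) (\d.(\e.((d e) e)))) p) ((\a.a) p))
Term 2: (\h.(\i.((h i) q)))
Alpha-equivalence: compare structure up to binder renaming.
Result: False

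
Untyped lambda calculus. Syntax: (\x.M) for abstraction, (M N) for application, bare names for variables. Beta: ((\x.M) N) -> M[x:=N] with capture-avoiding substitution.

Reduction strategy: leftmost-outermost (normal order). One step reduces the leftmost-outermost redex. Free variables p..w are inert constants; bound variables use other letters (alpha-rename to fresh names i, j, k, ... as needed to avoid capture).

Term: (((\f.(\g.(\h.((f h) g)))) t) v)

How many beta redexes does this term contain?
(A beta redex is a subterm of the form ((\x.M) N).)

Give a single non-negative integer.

Answer: 1

Derivation:
Term: (((\f.(\g.(\h.((f h) g)))) t) v)
  Redex: ((\f.(\g.(\h.((f h) g)))) t)
Total redexes: 1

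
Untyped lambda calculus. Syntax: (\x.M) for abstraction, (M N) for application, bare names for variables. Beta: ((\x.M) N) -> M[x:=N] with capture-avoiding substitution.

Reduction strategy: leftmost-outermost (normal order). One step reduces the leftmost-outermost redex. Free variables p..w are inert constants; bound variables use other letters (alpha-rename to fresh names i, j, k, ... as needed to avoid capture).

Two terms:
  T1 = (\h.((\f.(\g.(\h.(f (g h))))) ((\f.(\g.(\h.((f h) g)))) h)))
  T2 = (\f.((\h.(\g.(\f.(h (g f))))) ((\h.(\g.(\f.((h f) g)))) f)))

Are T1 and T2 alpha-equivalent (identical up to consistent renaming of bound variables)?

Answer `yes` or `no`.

Term 1: (\h.((\f.(\g.(\h.(f (g h))))) ((\f.(\g.(\h.((f h) g)))) h)))
Term 2: (\f.((\h.(\g.(\f.(h (g f))))) ((\h.(\g.(\f.((h f) g)))) f)))
Alpha-equivalence: compare structure up to binder renaming.
Result: True

Answer: yes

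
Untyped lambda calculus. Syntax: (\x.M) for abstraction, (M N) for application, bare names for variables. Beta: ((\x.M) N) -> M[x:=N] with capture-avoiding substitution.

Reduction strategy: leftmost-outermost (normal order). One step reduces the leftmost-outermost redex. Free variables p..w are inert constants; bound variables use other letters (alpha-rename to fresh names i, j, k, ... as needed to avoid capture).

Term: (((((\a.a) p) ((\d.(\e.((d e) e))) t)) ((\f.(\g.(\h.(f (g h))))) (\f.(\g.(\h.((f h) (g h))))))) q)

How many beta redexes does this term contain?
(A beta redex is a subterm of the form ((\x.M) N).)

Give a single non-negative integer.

Term: (((((\a.a) p) ((\d.(\e.((d e) e))) t)) ((\f.(\g.(\h.(f (g h))))) (\f.(\g.(\h.((f h) (g h))))))) q)
  Redex: ((\a.a) p)
  Redex: ((\d.(\e.((d e) e))) t)
  Redex: ((\f.(\g.(\h.(f (g h))))) (\f.(\g.(\h.((f h) (g h))))))
Total redexes: 3

Answer: 3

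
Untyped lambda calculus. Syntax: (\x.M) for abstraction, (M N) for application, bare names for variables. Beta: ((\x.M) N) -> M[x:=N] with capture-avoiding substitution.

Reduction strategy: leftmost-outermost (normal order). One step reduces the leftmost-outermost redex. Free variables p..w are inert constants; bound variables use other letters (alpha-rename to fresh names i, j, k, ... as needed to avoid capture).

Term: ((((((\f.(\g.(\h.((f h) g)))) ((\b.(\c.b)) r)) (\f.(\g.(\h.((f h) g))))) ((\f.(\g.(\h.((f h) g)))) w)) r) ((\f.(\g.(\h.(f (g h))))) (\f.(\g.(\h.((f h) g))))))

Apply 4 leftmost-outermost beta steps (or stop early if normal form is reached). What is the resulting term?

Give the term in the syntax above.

Answer: (((((\c.r) ((\f.(\g.(\h.((f h) g)))) w)) (\f.(\g.(\h.((f h) g))))) r) ((\f.(\g.(\h.(f (g h))))) (\f.(\g.(\h.((f h) g))))))

Derivation:
Step 0: ((((((\f.(\g.(\h.((f h) g)))) ((\b.(\c.b)) r)) (\f.(\g.(\h.((f h) g))))) ((\f.(\g.(\h.((f h) g)))) w)) r) ((\f.(\g.(\h.(f (g h))))) (\f.(\g.(\h.((f h) g))))))
Step 1: (((((\g.(\h.((((\b.(\c.b)) r) h) g))) (\f.(\g.(\h.((f h) g))))) ((\f.(\g.(\h.((f h) g)))) w)) r) ((\f.(\g.(\h.(f (g h))))) (\f.(\g.(\h.((f h) g))))))
Step 2: ((((\h.((((\b.(\c.b)) r) h) (\f.(\g.(\h.((f h) g)))))) ((\f.(\g.(\h.((f h) g)))) w)) r) ((\f.(\g.(\h.(f (g h))))) (\f.(\g.(\h.((f h) g))))))
Step 3: ((((((\b.(\c.b)) r) ((\f.(\g.(\h.((f h) g)))) w)) (\f.(\g.(\h.((f h) g))))) r) ((\f.(\g.(\h.(f (g h))))) (\f.(\g.(\h.((f h) g))))))
Step 4: (((((\c.r) ((\f.(\g.(\h.((f h) g)))) w)) (\f.(\g.(\h.((f h) g))))) r) ((\f.(\g.(\h.(f (g h))))) (\f.(\g.(\h.((f h) g))))))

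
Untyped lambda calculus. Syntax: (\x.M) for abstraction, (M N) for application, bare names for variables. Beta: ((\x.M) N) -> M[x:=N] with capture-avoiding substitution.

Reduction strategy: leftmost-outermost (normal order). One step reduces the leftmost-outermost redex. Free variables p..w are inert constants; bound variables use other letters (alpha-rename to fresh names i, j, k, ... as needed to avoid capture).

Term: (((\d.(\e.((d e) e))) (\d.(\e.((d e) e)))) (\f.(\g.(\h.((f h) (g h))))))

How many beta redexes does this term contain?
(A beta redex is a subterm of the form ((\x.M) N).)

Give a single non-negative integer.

Answer: 1

Derivation:
Term: (((\d.(\e.((d e) e))) (\d.(\e.((d e) e)))) (\f.(\g.(\h.((f h) (g h))))))
  Redex: ((\d.(\e.((d e) e))) (\d.(\e.((d e) e))))
Total redexes: 1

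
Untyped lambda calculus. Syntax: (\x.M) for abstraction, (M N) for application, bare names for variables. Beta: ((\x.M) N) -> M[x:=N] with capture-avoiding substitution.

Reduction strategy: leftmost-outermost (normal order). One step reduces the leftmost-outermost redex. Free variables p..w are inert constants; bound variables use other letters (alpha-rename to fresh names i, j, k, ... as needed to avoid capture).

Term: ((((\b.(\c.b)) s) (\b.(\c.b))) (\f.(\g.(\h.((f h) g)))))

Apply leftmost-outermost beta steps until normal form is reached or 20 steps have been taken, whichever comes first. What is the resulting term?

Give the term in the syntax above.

Answer: (s (\f.(\g.(\h.((f h) g)))))

Derivation:
Step 0: ((((\b.(\c.b)) s) (\b.(\c.b))) (\f.(\g.(\h.((f h) g)))))
Step 1: (((\c.s) (\b.(\c.b))) (\f.(\g.(\h.((f h) g)))))
Step 2: (s (\f.(\g.(\h.((f h) g)))))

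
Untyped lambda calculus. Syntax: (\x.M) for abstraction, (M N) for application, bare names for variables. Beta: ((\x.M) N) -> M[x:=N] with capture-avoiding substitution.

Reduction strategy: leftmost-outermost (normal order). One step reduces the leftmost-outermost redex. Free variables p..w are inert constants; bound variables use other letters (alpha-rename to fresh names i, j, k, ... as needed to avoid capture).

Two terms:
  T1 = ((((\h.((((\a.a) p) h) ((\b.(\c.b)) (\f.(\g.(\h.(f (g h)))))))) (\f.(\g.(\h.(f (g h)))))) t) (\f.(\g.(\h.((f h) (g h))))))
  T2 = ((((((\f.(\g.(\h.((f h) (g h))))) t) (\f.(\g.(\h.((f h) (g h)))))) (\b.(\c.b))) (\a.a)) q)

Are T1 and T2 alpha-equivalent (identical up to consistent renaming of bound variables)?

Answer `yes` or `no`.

Answer: no

Derivation:
Term 1: ((((\h.((((\a.a) p) h) ((\b.(\c.b)) (\f.(\g.(\h.(f (g h)))))))) (\f.(\g.(\h.(f (g h)))))) t) (\f.(\g.(\h.((f h) (g h))))))
Term 2: ((((((\f.(\g.(\h.((f h) (g h))))) t) (\f.(\g.(\h.((f h) (g h)))))) (\b.(\c.b))) (\a.a)) q)
Alpha-equivalence: compare structure up to binder renaming.
Result: False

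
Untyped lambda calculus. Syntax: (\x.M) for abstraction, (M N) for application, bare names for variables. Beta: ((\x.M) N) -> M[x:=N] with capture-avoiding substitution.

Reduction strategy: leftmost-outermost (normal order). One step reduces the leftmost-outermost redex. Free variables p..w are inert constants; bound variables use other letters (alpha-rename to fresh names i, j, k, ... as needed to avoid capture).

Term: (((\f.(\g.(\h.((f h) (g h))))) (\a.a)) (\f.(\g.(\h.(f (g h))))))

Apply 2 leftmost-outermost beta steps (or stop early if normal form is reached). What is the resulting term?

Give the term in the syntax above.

Step 0: (((\f.(\g.(\h.((f h) (g h))))) (\a.a)) (\f.(\g.(\h.(f (g h))))))
Step 1: ((\g.(\h.(((\a.a) h) (g h)))) (\f.(\g.(\h.(f (g h))))))
Step 2: (\h.(((\a.a) h) ((\f.(\g.(\h.(f (g h))))) h)))

Answer: (\h.(((\a.a) h) ((\f.(\g.(\h.(f (g h))))) h)))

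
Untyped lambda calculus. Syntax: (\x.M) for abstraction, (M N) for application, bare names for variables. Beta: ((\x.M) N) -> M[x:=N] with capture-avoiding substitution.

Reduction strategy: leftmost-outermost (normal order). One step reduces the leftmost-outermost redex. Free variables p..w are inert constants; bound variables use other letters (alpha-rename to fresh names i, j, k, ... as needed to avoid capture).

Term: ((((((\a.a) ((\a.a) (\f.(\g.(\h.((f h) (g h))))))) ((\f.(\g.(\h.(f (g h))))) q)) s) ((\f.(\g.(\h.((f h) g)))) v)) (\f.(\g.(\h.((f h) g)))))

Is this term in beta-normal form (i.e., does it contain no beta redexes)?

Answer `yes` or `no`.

Answer: no

Derivation:
Term: ((((((\a.a) ((\a.a) (\f.(\g.(\h.((f h) (g h))))))) ((\f.(\g.(\h.(f (g h))))) q)) s) ((\f.(\g.(\h.((f h) g)))) v)) (\f.(\g.(\h.((f h) g)))))
Found 4 beta redex(es).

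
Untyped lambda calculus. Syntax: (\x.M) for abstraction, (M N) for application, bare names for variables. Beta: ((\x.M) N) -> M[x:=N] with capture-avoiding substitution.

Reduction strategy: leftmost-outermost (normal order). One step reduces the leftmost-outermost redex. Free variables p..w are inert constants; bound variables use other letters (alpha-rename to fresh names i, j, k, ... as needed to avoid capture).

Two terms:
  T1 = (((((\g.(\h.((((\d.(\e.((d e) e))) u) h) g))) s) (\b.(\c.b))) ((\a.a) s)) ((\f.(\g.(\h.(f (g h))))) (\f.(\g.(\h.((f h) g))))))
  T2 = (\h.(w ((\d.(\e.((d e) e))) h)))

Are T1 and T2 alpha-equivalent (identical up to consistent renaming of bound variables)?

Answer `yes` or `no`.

Answer: no

Derivation:
Term 1: (((((\g.(\h.((((\d.(\e.((d e) e))) u) h) g))) s) (\b.(\c.b))) ((\a.a) s)) ((\f.(\g.(\h.(f (g h))))) (\f.(\g.(\h.((f h) g))))))
Term 2: (\h.(w ((\d.(\e.((d e) e))) h)))
Alpha-equivalence: compare structure up to binder renaming.
Result: False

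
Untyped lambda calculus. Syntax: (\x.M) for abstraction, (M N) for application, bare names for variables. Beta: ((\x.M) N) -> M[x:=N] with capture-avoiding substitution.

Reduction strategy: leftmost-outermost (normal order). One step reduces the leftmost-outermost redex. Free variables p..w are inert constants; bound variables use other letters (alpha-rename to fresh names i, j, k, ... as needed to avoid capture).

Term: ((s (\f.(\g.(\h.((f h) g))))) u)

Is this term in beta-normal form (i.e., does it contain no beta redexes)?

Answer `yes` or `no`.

Answer: yes

Derivation:
Term: ((s (\f.(\g.(\h.((f h) g))))) u)
No beta redexes found.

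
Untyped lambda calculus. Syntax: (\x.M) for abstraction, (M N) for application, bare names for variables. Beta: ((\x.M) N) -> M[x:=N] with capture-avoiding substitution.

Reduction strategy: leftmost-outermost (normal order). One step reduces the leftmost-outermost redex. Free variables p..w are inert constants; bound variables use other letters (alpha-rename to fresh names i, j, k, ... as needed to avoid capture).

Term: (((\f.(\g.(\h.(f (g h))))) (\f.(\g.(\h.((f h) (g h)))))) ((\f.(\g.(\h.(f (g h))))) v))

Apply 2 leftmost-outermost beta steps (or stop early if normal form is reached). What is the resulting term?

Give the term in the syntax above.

Answer: (\h.((\f.(\g.(\h.((f h) (g h))))) (((\f.(\g.(\h.(f (g h))))) v) h)))

Derivation:
Step 0: (((\f.(\g.(\h.(f (g h))))) (\f.(\g.(\h.((f h) (g h)))))) ((\f.(\g.(\h.(f (g h))))) v))
Step 1: ((\g.(\h.((\f.(\g.(\h.((f h) (g h))))) (g h)))) ((\f.(\g.(\h.(f (g h))))) v))
Step 2: (\h.((\f.(\g.(\h.((f h) (g h))))) (((\f.(\g.(\h.(f (g h))))) v) h)))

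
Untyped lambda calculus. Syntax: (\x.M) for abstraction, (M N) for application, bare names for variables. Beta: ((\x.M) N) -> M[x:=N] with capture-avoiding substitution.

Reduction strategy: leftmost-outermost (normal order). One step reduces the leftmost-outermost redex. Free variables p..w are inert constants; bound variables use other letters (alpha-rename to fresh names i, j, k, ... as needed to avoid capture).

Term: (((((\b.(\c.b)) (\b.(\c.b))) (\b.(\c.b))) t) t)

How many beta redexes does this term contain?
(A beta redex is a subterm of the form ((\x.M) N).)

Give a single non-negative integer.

Term: (((((\b.(\c.b)) (\b.(\c.b))) (\b.(\c.b))) t) t)
  Redex: ((\b.(\c.b)) (\b.(\c.b)))
Total redexes: 1

Answer: 1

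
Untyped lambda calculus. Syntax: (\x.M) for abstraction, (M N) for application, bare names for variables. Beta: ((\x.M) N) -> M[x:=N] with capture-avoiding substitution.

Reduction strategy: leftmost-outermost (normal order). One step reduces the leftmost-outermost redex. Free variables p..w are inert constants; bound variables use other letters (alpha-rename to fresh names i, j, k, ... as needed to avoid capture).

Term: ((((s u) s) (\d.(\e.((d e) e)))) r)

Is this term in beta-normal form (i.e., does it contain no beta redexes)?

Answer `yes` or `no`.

Answer: yes

Derivation:
Term: ((((s u) s) (\d.(\e.((d e) e)))) r)
No beta redexes found.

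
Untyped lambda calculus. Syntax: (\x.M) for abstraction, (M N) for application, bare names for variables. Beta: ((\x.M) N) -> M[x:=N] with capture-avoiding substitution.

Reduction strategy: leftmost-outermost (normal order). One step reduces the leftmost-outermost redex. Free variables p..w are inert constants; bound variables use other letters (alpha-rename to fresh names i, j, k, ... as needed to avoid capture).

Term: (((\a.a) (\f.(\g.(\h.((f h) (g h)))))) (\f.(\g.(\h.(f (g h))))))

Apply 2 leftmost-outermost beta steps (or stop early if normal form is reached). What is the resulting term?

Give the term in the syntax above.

Step 0: (((\a.a) (\f.(\g.(\h.((f h) (g h)))))) (\f.(\g.(\h.(f (g h))))))
Step 1: ((\f.(\g.(\h.((f h) (g h))))) (\f.(\g.(\h.(f (g h))))))
Step 2: (\g.(\h.(((\f.(\g.(\h.(f (g h))))) h) (g h))))

Answer: (\g.(\h.(((\f.(\g.(\h.(f (g h))))) h) (g h))))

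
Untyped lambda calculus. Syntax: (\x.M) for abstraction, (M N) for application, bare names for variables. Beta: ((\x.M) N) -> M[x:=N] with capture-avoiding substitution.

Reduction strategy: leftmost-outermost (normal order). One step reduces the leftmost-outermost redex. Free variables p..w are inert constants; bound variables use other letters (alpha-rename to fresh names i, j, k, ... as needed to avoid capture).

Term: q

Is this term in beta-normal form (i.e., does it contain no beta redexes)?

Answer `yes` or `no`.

Answer: yes

Derivation:
Term: q
No beta redexes found.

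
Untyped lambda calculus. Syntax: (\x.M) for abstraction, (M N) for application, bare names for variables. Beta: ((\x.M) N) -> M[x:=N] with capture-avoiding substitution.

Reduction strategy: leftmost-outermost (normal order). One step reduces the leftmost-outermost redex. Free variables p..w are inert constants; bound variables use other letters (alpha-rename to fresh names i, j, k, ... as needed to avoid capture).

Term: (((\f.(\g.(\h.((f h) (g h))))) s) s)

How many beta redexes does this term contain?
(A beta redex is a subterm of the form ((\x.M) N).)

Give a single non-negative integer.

Term: (((\f.(\g.(\h.((f h) (g h))))) s) s)
  Redex: ((\f.(\g.(\h.((f h) (g h))))) s)
Total redexes: 1

Answer: 1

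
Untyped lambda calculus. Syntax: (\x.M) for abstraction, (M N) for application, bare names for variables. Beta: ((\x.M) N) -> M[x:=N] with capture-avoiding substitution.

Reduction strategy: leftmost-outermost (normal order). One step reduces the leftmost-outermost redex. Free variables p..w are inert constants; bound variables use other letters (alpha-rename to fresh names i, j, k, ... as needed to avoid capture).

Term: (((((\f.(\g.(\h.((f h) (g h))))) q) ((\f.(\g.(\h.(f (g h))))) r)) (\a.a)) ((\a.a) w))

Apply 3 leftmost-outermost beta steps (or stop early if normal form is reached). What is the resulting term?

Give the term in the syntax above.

Answer: (((q (\a.a)) (((\f.(\g.(\h.(f (g h))))) r) (\a.a))) ((\a.a) w))

Derivation:
Step 0: (((((\f.(\g.(\h.((f h) (g h))))) q) ((\f.(\g.(\h.(f (g h))))) r)) (\a.a)) ((\a.a) w))
Step 1: ((((\g.(\h.((q h) (g h)))) ((\f.(\g.(\h.(f (g h))))) r)) (\a.a)) ((\a.a) w))
Step 2: (((\h.((q h) (((\f.(\g.(\h.(f (g h))))) r) h))) (\a.a)) ((\a.a) w))
Step 3: (((q (\a.a)) (((\f.(\g.(\h.(f (g h))))) r) (\a.a))) ((\a.a) w))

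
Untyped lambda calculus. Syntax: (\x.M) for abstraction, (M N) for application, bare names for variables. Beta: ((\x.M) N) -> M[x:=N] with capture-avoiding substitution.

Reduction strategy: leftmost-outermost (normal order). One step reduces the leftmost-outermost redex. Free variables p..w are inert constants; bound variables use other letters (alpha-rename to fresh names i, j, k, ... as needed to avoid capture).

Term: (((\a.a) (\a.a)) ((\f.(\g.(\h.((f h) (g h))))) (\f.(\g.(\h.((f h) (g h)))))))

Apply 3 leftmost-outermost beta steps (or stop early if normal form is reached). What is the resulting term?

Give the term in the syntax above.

Answer: (\g.(\h.(((\f.(\g.(\h.((f h) (g h))))) h) (g h))))

Derivation:
Step 0: (((\a.a) (\a.a)) ((\f.(\g.(\h.((f h) (g h))))) (\f.(\g.(\h.((f h) (g h)))))))
Step 1: ((\a.a) ((\f.(\g.(\h.((f h) (g h))))) (\f.(\g.(\h.((f h) (g h)))))))
Step 2: ((\f.(\g.(\h.((f h) (g h))))) (\f.(\g.(\h.((f h) (g h))))))
Step 3: (\g.(\h.(((\f.(\g.(\h.((f h) (g h))))) h) (g h))))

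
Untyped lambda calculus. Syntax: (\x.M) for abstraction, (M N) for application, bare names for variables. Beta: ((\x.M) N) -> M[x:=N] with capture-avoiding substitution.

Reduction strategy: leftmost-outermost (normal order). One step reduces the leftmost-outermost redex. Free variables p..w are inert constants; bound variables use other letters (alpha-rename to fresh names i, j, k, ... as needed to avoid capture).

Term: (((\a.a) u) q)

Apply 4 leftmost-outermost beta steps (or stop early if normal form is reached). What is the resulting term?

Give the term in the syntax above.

Answer: (u q)

Derivation:
Step 0: (((\a.a) u) q)
Step 1: (u q)
Step 2: (normal form reached)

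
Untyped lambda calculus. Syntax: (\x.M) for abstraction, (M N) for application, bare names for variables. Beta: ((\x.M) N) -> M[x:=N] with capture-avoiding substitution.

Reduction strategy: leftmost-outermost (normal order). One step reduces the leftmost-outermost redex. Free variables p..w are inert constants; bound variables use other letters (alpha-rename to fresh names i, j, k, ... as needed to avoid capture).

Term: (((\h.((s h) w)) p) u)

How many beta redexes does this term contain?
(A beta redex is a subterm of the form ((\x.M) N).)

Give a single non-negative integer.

Answer: 1

Derivation:
Term: (((\h.((s h) w)) p) u)
  Redex: ((\h.((s h) w)) p)
Total redexes: 1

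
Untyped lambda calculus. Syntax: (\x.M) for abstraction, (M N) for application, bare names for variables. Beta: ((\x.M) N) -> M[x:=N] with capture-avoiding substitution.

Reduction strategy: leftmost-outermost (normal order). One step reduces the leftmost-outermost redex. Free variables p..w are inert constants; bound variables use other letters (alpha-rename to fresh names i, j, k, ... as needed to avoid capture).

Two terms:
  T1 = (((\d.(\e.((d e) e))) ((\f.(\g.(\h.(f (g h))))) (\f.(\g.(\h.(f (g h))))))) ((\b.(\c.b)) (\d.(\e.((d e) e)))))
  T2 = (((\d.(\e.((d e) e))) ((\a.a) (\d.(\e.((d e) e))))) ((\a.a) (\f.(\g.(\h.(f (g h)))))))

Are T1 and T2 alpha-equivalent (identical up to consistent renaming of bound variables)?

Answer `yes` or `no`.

Answer: no

Derivation:
Term 1: (((\d.(\e.((d e) e))) ((\f.(\g.(\h.(f (g h))))) (\f.(\g.(\h.(f (g h))))))) ((\b.(\c.b)) (\d.(\e.((d e) e)))))
Term 2: (((\d.(\e.((d e) e))) ((\a.a) (\d.(\e.((d e) e))))) ((\a.a) (\f.(\g.(\h.(f (g h)))))))
Alpha-equivalence: compare structure up to binder renaming.
Result: False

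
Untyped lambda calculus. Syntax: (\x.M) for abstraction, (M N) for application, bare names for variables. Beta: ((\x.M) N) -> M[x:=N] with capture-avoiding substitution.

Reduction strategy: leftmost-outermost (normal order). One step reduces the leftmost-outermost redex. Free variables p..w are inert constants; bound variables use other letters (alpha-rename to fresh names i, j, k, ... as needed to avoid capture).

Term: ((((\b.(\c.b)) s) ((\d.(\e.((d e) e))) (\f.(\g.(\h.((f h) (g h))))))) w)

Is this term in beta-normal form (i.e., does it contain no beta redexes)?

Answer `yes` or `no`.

Answer: no

Derivation:
Term: ((((\b.(\c.b)) s) ((\d.(\e.((d e) e))) (\f.(\g.(\h.((f h) (g h))))))) w)
Found 2 beta redex(es).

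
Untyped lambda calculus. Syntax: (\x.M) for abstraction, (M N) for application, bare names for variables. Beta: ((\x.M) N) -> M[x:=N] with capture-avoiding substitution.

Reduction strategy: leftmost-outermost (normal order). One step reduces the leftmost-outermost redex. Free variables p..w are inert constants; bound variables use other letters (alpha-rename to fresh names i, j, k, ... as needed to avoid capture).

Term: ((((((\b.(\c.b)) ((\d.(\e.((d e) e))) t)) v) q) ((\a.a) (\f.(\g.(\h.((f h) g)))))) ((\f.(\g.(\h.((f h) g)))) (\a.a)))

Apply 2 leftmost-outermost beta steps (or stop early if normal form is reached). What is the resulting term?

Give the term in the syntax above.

Answer: (((((\d.(\e.((d e) e))) t) q) ((\a.a) (\f.(\g.(\h.((f h) g)))))) ((\f.(\g.(\h.((f h) g)))) (\a.a)))

Derivation:
Step 0: ((((((\b.(\c.b)) ((\d.(\e.((d e) e))) t)) v) q) ((\a.a) (\f.(\g.(\h.((f h) g)))))) ((\f.(\g.(\h.((f h) g)))) (\a.a)))
Step 1: (((((\c.((\d.(\e.((d e) e))) t)) v) q) ((\a.a) (\f.(\g.(\h.((f h) g)))))) ((\f.(\g.(\h.((f h) g)))) (\a.a)))
Step 2: (((((\d.(\e.((d e) e))) t) q) ((\a.a) (\f.(\g.(\h.((f h) g)))))) ((\f.(\g.(\h.((f h) g)))) (\a.a)))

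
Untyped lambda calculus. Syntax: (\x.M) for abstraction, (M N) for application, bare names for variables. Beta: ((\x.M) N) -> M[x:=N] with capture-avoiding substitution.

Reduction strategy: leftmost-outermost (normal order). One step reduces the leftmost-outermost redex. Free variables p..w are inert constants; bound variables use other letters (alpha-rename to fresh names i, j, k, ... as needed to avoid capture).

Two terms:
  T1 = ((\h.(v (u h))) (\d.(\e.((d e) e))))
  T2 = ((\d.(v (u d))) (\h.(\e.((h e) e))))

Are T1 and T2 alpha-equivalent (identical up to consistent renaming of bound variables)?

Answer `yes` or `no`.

Term 1: ((\h.(v (u h))) (\d.(\e.((d e) e))))
Term 2: ((\d.(v (u d))) (\h.(\e.((h e) e))))
Alpha-equivalence: compare structure up to binder renaming.
Result: True

Answer: yes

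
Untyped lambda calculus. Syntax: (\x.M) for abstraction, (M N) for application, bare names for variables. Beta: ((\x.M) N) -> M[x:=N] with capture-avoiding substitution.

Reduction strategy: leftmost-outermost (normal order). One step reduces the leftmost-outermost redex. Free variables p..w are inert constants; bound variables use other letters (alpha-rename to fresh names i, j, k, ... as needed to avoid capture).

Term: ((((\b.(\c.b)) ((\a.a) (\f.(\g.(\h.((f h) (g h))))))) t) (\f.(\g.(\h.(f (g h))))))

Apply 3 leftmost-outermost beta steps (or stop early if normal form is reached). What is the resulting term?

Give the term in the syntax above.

Step 0: ((((\b.(\c.b)) ((\a.a) (\f.(\g.(\h.((f h) (g h))))))) t) (\f.(\g.(\h.(f (g h))))))
Step 1: (((\c.((\a.a) (\f.(\g.(\h.((f h) (g h))))))) t) (\f.(\g.(\h.(f (g h))))))
Step 2: (((\a.a) (\f.(\g.(\h.((f h) (g h)))))) (\f.(\g.(\h.(f (g h))))))
Step 3: ((\f.(\g.(\h.((f h) (g h))))) (\f.(\g.(\h.(f (g h))))))

Answer: ((\f.(\g.(\h.((f h) (g h))))) (\f.(\g.(\h.(f (g h))))))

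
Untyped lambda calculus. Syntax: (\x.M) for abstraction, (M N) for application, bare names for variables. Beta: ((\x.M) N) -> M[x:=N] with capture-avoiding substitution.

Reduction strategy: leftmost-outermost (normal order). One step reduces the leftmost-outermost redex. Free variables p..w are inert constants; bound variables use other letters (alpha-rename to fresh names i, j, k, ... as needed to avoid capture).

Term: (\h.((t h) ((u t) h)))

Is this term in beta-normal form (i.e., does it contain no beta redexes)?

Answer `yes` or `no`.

Answer: yes

Derivation:
Term: (\h.((t h) ((u t) h)))
No beta redexes found.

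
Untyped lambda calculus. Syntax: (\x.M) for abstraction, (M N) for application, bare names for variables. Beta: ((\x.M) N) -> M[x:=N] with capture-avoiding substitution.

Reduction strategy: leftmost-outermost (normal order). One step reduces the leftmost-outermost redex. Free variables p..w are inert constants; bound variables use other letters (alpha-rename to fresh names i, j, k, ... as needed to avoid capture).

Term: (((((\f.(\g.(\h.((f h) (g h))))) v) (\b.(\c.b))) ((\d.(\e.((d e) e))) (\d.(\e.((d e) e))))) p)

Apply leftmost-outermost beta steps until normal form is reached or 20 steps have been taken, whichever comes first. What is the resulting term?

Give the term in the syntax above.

Step 0: (((((\f.(\g.(\h.((f h) (g h))))) v) (\b.(\c.b))) ((\d.(\e.((d e) e))) (\d.(\e.((d e) e))))) p)
Step 1: ((((\g.(\h.((v h) (g h)))) (\b.(\c.b))) ((\d.(\e.((d e) e))) (\d.(\e.((d e) e))))) p)
Step 2: (((\h.((v h) ((\b.(\c.b)) h))) ((\d.(\e.((d e) e))) (\d.(\e.((d e) e))))) p)
Step 3: (((v ((\d.(\e.((d e) e))) (\d.(\e.((d e) e))))) ((\b.(\c.b)) ((\d.(\e.((d e) e))) (\d.(\e.((d e) e)))))) p)
Step 4: (((v (\e.(((\d.(\e.((d e) e))) e) e))) ((\b.(\c.b)) ((\d.(\e.((d e) e))) (\d.(\e.((d e) e)))))) p)
Step 5: (((v (\e.((\i.((e i) i)) e))) ((\b.(\c.b)) ((\d.(\e.((d e) e))) (\d.(\e.((d e) e)))))) p)
Step 6: (((v (\e.((e e) e))) ((\b.(\c.b)) ((\d.(\e.((d e) e))) (\d.(\e.((d e) e)))))) p)
Step 7: (((v (\e.((e e) e))) (\c.((\d.(\e.((d e) e))) (\d.(\e.((d e) e)))))) p)
Step 8: (((v (\e.((e e) e))) (\c.(\e.(((\d.(\e.((d e) e))) e) e)))) p)
Step 9: (((v (\e.((e e) e))) (\c.(\e.((\i.((e i) i)) e)))) p)
Step 10: (((v (\e.((e e) e))) (\c.(\e.((e e) e)))) p)

Answer: (((v (\e.((e e) e))) (\c.(\e.((e e) e)))) p)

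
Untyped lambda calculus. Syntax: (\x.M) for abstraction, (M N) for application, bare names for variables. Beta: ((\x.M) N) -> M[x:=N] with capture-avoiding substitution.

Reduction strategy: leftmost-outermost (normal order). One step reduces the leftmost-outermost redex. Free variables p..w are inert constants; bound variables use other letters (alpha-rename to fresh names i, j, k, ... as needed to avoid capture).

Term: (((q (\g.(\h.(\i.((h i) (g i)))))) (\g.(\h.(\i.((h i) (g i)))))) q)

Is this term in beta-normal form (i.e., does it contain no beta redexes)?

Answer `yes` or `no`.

Answer: yes

Derivation:
Term: (((q (\g.(\h.(\i.((h i) (g i)))))) (\g.(\h.(\i.((h i) (g i)))))) q)
No beta redexes found.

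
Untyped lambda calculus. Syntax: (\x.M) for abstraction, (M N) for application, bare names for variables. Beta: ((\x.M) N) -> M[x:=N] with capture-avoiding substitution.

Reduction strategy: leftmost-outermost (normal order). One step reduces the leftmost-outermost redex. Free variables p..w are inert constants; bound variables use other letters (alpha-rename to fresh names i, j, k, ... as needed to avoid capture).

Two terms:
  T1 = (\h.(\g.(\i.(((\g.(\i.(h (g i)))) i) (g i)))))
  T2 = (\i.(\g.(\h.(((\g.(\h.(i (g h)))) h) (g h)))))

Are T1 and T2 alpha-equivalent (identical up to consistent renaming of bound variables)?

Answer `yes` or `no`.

Answer: yes

Derivation:
Term 1: (\h.(\g.(\i.(((\g.(\i.(h (g i)))) i) (g i)))))
Term 2: (\i.(\g.(\h.(((\g.(\h.(i (g h)))) h) (g h)))))
Alpha-equivalence: compare structure up to binder renaming.
Result: True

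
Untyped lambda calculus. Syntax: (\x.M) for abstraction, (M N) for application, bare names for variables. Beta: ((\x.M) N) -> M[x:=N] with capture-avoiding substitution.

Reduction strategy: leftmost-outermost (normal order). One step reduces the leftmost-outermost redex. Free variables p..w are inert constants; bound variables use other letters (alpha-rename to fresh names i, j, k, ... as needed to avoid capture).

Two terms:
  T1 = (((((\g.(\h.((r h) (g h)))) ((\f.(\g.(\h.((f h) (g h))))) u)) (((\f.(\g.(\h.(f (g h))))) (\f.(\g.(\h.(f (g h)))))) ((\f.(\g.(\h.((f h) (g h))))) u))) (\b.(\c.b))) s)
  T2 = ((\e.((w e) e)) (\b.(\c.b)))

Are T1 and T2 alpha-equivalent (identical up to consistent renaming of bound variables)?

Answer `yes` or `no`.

Term 1: (((((\g.(\h.((r h) (g h)))) ((\f.(\g.(\h.((f h) (g h))))) u)) (((\f.(\g.(\h.(f (g h))))) (\f.(\g.(\h.(f (g h)))))) ((\f.(\g.(\h.((f h) (g h))))) u))) (\b.(\c.b))) s)
Term 2: ((\e.((w e) e)) (\b.(\c.b)))
Alpha-equivalence: compare structure up to binder renaming.
Result: False

Answer: no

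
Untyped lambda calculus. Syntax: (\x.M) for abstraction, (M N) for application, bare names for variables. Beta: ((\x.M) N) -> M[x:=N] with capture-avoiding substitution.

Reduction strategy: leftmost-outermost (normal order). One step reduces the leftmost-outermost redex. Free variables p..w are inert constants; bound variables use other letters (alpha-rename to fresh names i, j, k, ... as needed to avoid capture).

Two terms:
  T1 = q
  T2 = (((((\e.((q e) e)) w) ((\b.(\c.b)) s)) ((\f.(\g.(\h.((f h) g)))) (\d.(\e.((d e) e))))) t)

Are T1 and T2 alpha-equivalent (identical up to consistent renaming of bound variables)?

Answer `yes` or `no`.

Term 1: q
Term 2: (((((\e.((q e) e)) w) ((\b.(\c.b)) s)) ((\f.(\g.(\h.((f h) g)))) (\d.(\e.((d e) e))))) t)
Alpha-equivalence: compare structure up to binder renaming.
Result: False

Answer: no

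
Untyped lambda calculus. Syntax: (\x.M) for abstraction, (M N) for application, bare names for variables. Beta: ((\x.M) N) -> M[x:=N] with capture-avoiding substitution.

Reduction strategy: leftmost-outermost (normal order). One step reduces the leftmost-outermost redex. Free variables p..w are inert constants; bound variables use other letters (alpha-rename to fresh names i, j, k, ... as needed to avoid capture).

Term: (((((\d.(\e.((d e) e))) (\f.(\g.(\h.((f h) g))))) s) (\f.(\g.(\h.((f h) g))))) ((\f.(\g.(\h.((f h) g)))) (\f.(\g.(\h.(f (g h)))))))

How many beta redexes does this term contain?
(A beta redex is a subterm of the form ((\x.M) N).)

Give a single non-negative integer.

Answer: 2

Derivation:
Term: (((((\d.(\e.((d e) e))) (\f.(\g.(\h.((f h) g))))) s) (\f.(\g.(\h.((f h) g))))) ((\f.(\g.(\h.((f h) g)))) (\f.(\g.(\h.(f (g h)))))))
  Redex: ((\d.(\e.((d e) e))) (\f.(\g.(\h.((f h) g)))))
  Redex: ((\f.(\g.(\h.((f h) g)))) (\f.(\g.(\h.(f (g h))))))
Total redexes: 2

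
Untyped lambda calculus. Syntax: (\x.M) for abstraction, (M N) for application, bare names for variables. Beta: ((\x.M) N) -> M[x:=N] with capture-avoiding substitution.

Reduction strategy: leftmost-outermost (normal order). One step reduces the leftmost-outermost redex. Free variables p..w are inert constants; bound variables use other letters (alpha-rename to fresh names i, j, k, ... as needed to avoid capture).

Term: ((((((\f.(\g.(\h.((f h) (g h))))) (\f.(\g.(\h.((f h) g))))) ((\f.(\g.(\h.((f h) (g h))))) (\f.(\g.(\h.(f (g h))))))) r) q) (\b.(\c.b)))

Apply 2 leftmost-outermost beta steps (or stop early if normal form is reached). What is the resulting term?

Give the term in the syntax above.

Answer: ((((\h.(((\f.(\g.(\h.((f h) g)))) h) (((\f.(\g.(\h.((f h) (g h))))) (\f.(\g.(\h.(f (g h)))))) h))) r) q) (\b.(\c.b)))

Derivation:
Step 0: ((((((\f.(\g.(\h.((f h) (g h))))) (\f.(\g.(\h.((f h) g))))) ((\f.(\g.(\h.((f h) (g h))))) (\f.(\g.(\h.(f (g h))))))) r) q) (\b.(\c.b)))
Step 1: (((((\g.(\h.(((\f.(\g.(\h.((f h) g)))) h) (g h)))) ((\f.(\g.(\h.((f h) (g h))))) (\f.(\g.(\h.(f (g h))))))) r) q) (\b.(\c.b)))
Step 2: ((((\h.(((\f.(\g.(\h.((f h) g)))) h) (((\f.(\g.(\h.((f h) (g h))))) (\f.(\g.(\h.(f (g h)))))) h))) r) q) (\b.(\c.b)))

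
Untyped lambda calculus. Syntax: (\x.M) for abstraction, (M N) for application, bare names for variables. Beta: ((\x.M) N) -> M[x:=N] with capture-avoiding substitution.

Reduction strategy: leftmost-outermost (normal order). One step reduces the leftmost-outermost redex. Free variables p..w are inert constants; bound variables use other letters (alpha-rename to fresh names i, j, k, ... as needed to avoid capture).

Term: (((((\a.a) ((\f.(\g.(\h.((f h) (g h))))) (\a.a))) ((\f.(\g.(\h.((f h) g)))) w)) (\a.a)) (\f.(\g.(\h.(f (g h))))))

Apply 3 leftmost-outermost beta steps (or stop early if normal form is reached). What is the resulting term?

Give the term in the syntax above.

Step 0: (((((\a.a) ((\f.(\g.(\h.((f h) (g h))))) (\a.a))) ((\f.(\g.(\h.((f h) g)))) w)) (\a.a)) (\f.(\g.(\h.(f (g h))))))
Step 1: (((((\f.(\g.(\h.((f h) (g h))))) (\a.a)) ((\f.(\g.(\h.((f h) g)))) w)) (\a.a)) (\f.(\g.(\h.(f (g h))))))
Step 2: ((((\g.(\h.(((\a.a) h) (g h)))) ((\f.(\g.(\h.((f h) g)))) w)) (\a.a)) (\f.(\g.(\h.(f (g h))))))
Step 3: (((\h.(((\a.a) h) (((\f.(\g.(\h.((f h) g)))) w) h))) (\a.a)) (\f.(\g.(\h.(f (g h))))))

Answer: (((\h.(((\a.a) h) (((\f.(\g.(\h.((f h) g)))) w) h))) (\a.a)) (\f.(\g.(\h.(f (g h))))))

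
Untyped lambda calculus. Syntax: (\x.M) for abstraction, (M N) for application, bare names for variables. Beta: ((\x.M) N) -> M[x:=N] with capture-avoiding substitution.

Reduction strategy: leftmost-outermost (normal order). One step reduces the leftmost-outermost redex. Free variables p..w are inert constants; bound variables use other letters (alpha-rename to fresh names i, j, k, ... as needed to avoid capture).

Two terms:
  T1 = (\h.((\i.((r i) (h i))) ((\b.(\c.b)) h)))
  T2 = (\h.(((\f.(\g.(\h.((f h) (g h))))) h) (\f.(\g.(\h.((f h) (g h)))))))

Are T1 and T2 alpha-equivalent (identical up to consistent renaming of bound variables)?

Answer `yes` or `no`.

Term 1: (\h.((\i.((r i) (h i))) ((\b.(\c.b)) h)))
Term 2: (\h.(((\f.(\g.(\h.((f h) (g h))))) h) (\f.(\g.(\h.((f h) (g h)))))))
Alpha-equivalence: compare structure up to binder renaming.
Result: False

Answer: no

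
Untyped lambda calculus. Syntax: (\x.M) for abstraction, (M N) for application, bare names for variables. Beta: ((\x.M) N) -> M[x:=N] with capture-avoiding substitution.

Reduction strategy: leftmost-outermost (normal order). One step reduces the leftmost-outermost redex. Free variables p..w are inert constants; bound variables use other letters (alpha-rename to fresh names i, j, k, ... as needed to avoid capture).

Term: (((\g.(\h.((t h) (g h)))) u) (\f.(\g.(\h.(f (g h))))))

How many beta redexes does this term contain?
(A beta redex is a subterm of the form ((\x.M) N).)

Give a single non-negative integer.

Term: (((\g.(\h.((t h) (g h)))) u) (\f.(\g.(\h.(f (g h))))))
  Redex: ((\g.(\h.((t h) (g h)))) u)
Total redexes: 1

Answer: 1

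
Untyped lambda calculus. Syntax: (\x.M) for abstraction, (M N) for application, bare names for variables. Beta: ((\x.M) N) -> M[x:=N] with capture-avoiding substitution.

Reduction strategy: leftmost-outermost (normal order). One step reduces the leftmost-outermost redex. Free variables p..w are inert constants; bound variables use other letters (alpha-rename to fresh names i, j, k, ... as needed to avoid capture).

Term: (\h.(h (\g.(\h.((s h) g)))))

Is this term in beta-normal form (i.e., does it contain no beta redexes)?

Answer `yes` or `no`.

Answer: yes

Derivation:
Term: (\h.(h (\g.(\h.((s h) g)))))
No beta redexes found.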